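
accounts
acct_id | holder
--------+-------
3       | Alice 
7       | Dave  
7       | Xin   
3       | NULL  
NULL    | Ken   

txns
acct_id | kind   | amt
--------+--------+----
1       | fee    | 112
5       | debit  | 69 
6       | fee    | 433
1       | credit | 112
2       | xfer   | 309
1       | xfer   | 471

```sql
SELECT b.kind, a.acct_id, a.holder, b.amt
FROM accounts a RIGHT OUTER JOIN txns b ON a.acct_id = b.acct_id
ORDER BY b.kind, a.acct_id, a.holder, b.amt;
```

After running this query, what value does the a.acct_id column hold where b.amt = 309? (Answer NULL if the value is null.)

RIGHT JOIN keeps every row from `txns`; unmatched rows get NULL for `accounts`'s columns.
Matching on a.acct_id = b.acct_id. A NULL in a compared column never satisfies the condition.
Matched pairs: 0; unmatched b rows kept: 6.

NULL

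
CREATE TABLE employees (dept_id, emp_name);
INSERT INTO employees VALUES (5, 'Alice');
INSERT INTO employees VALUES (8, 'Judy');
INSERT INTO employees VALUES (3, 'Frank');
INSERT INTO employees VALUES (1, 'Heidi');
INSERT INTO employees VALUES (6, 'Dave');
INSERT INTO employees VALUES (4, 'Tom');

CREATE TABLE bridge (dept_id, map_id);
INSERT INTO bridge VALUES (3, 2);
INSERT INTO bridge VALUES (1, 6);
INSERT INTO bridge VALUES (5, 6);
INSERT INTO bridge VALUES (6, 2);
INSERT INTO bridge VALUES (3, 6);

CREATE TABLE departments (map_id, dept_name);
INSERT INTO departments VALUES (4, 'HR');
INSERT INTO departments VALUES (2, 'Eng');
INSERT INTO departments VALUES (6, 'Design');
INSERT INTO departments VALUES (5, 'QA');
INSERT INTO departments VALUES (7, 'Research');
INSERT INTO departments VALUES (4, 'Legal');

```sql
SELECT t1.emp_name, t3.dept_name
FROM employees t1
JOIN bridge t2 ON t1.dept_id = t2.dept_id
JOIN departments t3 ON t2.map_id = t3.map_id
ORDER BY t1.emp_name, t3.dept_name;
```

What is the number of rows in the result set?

Evaluate left to right. First `employees t1 INNER JOIN bridge t2` on dept_id: 5 row(s).
Then INNER JOIN `departments t3` on map_id: keep only rows whose t2.map_id appears in t3.
Result: 5 row(s).

5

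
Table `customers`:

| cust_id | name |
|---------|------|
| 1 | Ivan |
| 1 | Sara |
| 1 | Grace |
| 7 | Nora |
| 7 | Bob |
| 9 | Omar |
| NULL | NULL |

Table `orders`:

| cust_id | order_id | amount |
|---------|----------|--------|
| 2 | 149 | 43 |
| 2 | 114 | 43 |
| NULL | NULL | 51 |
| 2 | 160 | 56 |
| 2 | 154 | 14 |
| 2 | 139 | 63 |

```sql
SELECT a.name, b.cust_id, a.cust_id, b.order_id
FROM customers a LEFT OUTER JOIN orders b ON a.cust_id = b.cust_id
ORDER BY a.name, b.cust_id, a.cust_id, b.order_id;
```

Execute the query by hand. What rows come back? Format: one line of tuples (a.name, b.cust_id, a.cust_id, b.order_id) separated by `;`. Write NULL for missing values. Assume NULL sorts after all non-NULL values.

(Bob, NULL, 7, NULL); (Grace, NULL, 1, NULL); (Ivan, NULL, 1, NULL); (Nora, NULL, 7, NULL); (Omar, NULL, 9, NULL); (Sara, NULL, 1, NULL); (NULL, NULL, NULL, NULL)

LEFT JOIN keeps every row from `customers`; unmatched rows get NULL for `orders`'s columns.
Matching on a.cust_id = b.cust_id. A NULL in a compared column never satisfies the condition.
Matched pairs: 0; unmatched a rows kept: 7.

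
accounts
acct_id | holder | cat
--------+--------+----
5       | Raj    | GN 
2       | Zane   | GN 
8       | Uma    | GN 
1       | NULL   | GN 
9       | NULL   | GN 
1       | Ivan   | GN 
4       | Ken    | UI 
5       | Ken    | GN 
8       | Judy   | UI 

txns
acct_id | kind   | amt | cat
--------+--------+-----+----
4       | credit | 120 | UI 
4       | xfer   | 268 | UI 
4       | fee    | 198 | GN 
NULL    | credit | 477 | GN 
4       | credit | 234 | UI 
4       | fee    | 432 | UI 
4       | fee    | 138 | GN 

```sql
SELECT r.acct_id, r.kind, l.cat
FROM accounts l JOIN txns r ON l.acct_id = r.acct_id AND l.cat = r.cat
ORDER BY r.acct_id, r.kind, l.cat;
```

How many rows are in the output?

INNER JOIN keeps only pairs where the ON condition holds.
Matching on l.acct_id = r.acct_id AND l.cat = r.cat. A NULL in a compared column never satisfies the condition.
- l[0] acct_id=5, cat=GN → no match; dropped.
- l[1] acct_id=2, cat=GN → no match; dropped.
- l[2] acct_id=8, cat=GN → no match; dropped.
- l[3] acct_id=1, cat=GN → no match; dropped.
- l[4] acct_id=9, cat=GN → no match; dropped.
- l[5] acct_id=1, cat=GN → no match; dropped.
- l[6] acct_id=4, cat=UI → 4 match(es) in r → 4 row(s).
- l[7] acct_id=5, cat=GN → no match; dropped.
- l[8] acct_id=8, cat=UI → no match; dropped.
Total: 4 rows.

4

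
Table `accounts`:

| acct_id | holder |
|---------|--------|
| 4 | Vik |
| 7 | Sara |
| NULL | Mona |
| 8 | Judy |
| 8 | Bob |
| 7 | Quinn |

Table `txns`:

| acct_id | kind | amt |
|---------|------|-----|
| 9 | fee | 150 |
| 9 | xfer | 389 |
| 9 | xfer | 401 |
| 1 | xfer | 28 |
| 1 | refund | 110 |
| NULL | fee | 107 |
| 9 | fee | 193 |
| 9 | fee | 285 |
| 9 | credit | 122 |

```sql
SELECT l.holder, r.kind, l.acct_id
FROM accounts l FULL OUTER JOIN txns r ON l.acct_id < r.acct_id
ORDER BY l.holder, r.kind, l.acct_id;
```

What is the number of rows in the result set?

34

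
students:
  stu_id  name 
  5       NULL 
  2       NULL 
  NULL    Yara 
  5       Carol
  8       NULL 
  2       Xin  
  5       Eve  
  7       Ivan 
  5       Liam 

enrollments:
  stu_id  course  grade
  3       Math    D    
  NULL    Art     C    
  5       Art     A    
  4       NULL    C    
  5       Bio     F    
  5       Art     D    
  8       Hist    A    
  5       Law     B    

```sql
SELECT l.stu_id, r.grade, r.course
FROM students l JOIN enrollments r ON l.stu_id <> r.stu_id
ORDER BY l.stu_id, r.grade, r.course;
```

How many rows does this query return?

INNER JOIN keeps only pairs where the ON condition holds.
Matching on l.stu_id <> r.stu_id. A NULL in a compared column never satisfies the condition.
Matched pairs: 39.
Total: 39 rows.

39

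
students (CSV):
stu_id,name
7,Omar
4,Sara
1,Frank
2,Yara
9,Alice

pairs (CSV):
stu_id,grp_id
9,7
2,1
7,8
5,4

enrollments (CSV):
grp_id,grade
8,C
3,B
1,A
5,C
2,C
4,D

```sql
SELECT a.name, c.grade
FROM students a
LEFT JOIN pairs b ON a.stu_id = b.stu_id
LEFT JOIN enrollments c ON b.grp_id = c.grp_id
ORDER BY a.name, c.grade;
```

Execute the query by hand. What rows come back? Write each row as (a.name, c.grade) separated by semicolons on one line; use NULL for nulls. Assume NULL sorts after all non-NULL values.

(Alice, NULL); (Frank, NULL); (Omar, C); (Sara, NULL); (Yara, A)

Joins associate left-to-right: students LEFT JOIN pairs on stu_id gives 5 intermediate row(s).
Then LEFT JOIN `enrollments c` on grp_id: each of those 5 rows is kept; rows whose b.grp_id has no match in c get NULL for c's columns.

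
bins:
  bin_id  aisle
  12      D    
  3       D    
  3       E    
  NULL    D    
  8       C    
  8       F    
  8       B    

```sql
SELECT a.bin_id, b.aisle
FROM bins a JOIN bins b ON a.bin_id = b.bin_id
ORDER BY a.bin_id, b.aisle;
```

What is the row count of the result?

14

INNER JOIN keeps only pairs where the ON condition holds.
Matching on a.bin_id = b.bin_id. A NULL in a compared column never satisfies the condition.
- a row (bin_id=12): matches 1 b row(s) → 1 output row(s).
- a row (bin_id=3): matches 2 b row(s) → 2 output row(s).
- a row (bin_id=3): matches 2 b row(s) → 2 output row(s).
- a row (bin_id=NULL): no match → dropped.
- a row (bin_id=8): matches 3 b row(s) → 3 output row(s).
- a row (bin_id=8): matches 3 b row(s) → 3 output row(s).
- a row (bin_id=8): matches 3 b row(s) → 3 output row(s).
Total: 14 rows.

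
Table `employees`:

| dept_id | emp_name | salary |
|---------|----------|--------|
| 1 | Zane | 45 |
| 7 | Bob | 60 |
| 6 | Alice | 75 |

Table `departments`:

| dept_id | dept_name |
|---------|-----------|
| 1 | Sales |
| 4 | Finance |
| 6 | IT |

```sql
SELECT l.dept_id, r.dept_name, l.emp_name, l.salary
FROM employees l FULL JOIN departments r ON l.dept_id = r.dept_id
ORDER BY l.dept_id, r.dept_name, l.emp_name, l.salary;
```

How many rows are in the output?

4

FULL OUTER JOIN keeps every row from both sides; unmatched rows get NULL for the other side's columns.
Matching on l.dept_id = r.dept_id.
- dept_id=1: 1 matching r row(s), so 1 row(s) emitted.
- dept_id=7: no r row matches, row kept with r columns NULL.
- dept_id=6: 1 matching r row(s), so 1 row(s) emitted.
- 1 row(s) from r found no l partner → padded with NULL.
Total: 2 matched + 2 padded = 4 rows.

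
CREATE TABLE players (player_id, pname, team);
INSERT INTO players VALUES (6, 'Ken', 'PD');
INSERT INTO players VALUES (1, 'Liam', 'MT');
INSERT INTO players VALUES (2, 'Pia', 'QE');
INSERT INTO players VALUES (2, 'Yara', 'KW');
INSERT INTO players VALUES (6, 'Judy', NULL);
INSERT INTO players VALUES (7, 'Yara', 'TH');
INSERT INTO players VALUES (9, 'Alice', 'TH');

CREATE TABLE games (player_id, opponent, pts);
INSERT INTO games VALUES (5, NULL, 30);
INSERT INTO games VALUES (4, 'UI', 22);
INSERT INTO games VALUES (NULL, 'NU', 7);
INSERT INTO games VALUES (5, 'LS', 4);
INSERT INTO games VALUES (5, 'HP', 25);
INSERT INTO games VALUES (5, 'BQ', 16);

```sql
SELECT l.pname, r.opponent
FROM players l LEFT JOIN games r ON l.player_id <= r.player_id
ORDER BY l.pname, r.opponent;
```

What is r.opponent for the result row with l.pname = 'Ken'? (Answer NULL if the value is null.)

NULL

LEFT JOIN keeps every row from `players`; unmatched rows get NULL for `games`'s columns.
Matching on l.player_id <= r.player_id. A NULL in a compared column never satisfies the condition.
Matched pairs: 15; unmatched l rows kept: 4.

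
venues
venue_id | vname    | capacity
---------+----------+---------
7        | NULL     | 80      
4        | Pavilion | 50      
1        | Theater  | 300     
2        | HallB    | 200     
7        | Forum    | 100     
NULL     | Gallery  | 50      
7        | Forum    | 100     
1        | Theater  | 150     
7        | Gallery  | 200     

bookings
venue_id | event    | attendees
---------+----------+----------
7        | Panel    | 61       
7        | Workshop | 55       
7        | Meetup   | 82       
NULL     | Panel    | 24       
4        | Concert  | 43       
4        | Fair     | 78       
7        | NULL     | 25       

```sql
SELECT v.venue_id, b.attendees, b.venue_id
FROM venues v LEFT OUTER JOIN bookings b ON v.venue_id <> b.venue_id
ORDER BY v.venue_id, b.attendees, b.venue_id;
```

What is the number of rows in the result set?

31

LEFT JOIN keeps every row from `venues`; unmatched rows get NULL for `bookings`'s columns.
Matching on v.venue_id <> b.venue_id. A NULL in a compared column never satisfies the condition.
- v[0] venue_id=7 → 2 match(es) in b → 2 row(s).
- v[1] venue_id=4 → 4 match(es) in b → 4 row(s).
- v[2] venue_id=1 → 6 match(es) in b → 6 row(s).
- v[3] venue_id=2 → 6 match(es) in b → 6 row(s).
- v[4] venue_id=7 → 2 match(es) in b → 2 row(s).
- v[5] venue_id=NULL → no match; kept with NULLs on the b side.
- v[6] venue_id=7 → 2 match(es) in b → 2 row(s).
- v[7] venue_id=1 → 6 match(es) in b → 6 row(s).
- v[8] venue_id=7 → 2 match(es) in b → 2 row(s).
Total: 30 matched + 1 padded = 31 rows.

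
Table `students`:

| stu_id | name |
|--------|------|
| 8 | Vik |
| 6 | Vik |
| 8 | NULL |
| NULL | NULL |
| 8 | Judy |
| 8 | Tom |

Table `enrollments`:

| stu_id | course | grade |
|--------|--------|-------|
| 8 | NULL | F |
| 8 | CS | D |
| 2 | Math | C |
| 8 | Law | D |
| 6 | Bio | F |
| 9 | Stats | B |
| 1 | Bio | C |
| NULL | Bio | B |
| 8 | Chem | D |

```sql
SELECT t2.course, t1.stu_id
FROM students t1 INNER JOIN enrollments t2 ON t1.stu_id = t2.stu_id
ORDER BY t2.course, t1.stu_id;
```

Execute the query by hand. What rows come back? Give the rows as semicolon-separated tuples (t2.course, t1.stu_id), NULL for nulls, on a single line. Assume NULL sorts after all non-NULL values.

INNER JOIN keeps only pairs where the ON condition holds.
Matching on t1.stu_id = t2.stu_id. A NULL in a compared column never satisfies the condition.
- t1 row (stu_id=8): matches 4 t2 row(s) → 4 output row(s).
- t1 row (stu_id=6): matches 1 t2 row(s) → 1 output row(s).
- t1 row (stu_id=8): matches 4 t2 row(s) → 4 output row(s).
- t1 row (stu_id=NULL): no match → dropped.
- t1 row (stu_id=8): matches 4 t2 row(s) → 4 output row(s).
- t1 row (stu_id=8): matches 4 t2 row(s) → 4 output row(s).

(Bio, 6); (CS, 8); (CS, 8); (CS, 8); (CS, 8); (Chem, 8); (Chem, 8); (Chem, 8); (Chem, 8); (Law, 8); (Law, 8); (Law, 8); (Law, 8); (NULL, 8); (NULL, 8); (NULL, 8); (NULL, 8)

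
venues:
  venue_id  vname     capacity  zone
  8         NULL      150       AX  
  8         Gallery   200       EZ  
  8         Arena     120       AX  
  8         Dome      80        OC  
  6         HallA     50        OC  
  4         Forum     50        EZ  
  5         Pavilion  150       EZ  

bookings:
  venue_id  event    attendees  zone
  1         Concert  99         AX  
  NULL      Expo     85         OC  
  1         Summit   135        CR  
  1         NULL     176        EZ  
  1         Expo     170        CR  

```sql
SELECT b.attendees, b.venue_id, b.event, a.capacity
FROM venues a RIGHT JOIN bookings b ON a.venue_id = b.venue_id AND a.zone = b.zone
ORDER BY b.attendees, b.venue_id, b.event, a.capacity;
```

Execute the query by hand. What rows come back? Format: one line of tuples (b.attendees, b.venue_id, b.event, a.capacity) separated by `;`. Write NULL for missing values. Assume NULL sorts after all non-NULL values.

(85, NULL, Expo, NULL); (99, 1, Concert, NULL); (135, 1, Summit, NULL); (170, 1, Expo, NULL); (176, 1, NULL, NULL)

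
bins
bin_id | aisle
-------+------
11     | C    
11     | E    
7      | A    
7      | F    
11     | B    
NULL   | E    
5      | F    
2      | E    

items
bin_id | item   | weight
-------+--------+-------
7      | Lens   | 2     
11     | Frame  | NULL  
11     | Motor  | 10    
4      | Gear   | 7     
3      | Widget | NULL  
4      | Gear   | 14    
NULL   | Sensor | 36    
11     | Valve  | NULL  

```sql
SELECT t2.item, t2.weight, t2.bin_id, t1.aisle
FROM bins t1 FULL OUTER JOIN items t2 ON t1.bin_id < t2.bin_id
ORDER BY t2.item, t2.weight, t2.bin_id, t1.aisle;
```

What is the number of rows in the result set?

FULL OUTER JOIN keeps every row from both sides; unmatched rows get NULL for the other side's columns.
Matching on t1.bin_id < t2.bin_id. A NULL in a compared column never satisfies the condition.
- t1 (bin_id=11) has no partner → padded with NULL.
- t1 (bin_id=11) has no partner → padded with NULL.
- t1 (bin_id=7) pairs with 3 row(s) of t2.
- t1 (bin_id=7) pairs with 3 row(s) of t2.
- t1 (bin_id=11) has no partner → padded with NULL.
- t1 (bin_id=NULL) has no partner → padded with NULL.
- t1 (bin_id=5) pairs with 4 row(s) of t2.
- t1 (bin_id=2) pairs with 7 row(s) of t2.
- 1 t2 row(s) had no t1 match → kept, t1 columns NULL.
Total: 17 matched + 5 padded = 22 rows.

22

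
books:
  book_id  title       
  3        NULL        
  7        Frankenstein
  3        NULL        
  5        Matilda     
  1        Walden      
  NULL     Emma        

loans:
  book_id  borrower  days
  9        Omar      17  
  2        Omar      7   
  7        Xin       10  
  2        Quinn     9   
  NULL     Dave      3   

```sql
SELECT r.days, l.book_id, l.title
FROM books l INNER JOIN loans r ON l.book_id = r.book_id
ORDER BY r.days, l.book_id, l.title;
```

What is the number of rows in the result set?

1

INNER JOIN keeps only pairs where the ON condition holds.
Matching on l.book_id = r.book_id. A NULL in a compared column never satisfies the condition.
- book_id=3: no matching r row, dropped.
- book_id=7: 1 matching r row(s), so 1 row(s) emitted.
- book_id=3: no matching r row, dropped.
- book_id=5: no matching r row, dropped.
- book_id=1: no matching r row, dropped.
- book_id=NULL: no matching r row, dropped.
Total: 1 rows.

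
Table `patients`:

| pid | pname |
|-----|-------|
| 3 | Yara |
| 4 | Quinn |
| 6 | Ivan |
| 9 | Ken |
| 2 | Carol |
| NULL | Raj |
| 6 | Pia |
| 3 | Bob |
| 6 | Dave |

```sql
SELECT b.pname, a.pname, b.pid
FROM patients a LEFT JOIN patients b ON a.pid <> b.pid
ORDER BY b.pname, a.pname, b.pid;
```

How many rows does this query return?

49

LEFT JOIN keeps every row from `patients a`; unmatched rows get NULL for `patients b`'s columns.
Matching on a.pid <> b.pid. A NULL in a compared column never satisfies the condition.
- pid=3: 6 matching b row(s), so 6 row(s) emitted.
- pid=4: 7 matching b row(s), so 7 row(s) emitted.
- pid=6: 5 matching b row(s), so 5 row(s) emitted.
- pid=9: 7 matching b row(s), so 7 row(s) emitted.
- pid=2: 7 matching b row(s), so 7 row(s) emitted.
- pid=NULL: no b row matches, row kept with b columns NULL.
- pid=6: 5 matching b row(s), so 5 row(s) emitted.
- pid=3: 6 matching b row(s), so 6 row(s) emitted.
- pid=6: 5 matching b row(s), so 5 row(s) emitted.
Total: 48 matched + 1 padded = 49 rows.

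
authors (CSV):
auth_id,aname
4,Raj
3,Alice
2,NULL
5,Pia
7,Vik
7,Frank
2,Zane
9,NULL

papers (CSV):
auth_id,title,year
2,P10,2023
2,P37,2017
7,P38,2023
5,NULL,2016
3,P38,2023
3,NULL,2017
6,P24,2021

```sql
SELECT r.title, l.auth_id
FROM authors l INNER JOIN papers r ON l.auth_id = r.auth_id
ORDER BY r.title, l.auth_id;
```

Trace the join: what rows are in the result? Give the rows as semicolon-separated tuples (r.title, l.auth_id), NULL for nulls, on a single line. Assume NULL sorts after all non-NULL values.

(P10, 2); (P10, 2); (P37, 2); (P37, 2); (P38, 3); (P38, 7); (P38, 7); (NULL, 3); (NULL, 5)

INNER JOIN keeps only pairs where the ON condition holds.
Matching on l.auth_id = r.auth_id.
- l[0] auth_id=4 → no match; dropped.
- l[1] auth_id=3 → 2 match(es) in r → 2 row(s).
- l[2] auth_id=2 → 2 match(es) in r → 2 row(s).
- l[3] auth_id=5 → 1 match(es) in r → 1 row(s).
- l[4] auth_id=7 → 1 match(es) in r → 1 row(s).
- l[5] auth_id=7 → 1 match(es) in r → 1 row(s).
- l[6] auth_id=2 → 2 match(es) in r → 2 row(s).
- l[7] auth_id=9 → no match; dropped.
After projecting and ordering:
r.title | l.auth_id
P10 | 2
P10 | 2
P37 | 2
P37 | 2
P38 | 3
P38 | 7
P38 | 7
NULL | 3
NULL | 5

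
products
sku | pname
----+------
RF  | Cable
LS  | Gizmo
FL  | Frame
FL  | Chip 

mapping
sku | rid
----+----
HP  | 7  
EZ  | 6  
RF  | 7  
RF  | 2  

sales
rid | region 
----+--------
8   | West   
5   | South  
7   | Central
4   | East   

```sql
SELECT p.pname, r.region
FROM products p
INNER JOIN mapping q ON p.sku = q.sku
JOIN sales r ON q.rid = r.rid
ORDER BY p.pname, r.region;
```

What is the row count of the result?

Joins associate left-to-right: products INNER JOIN mapping on sku gives 2 intermediate row(s).
Then INNER JOIN `sales r` on rid: keep only rows whose q.rid appears in r.
Result: 1 row(s).

1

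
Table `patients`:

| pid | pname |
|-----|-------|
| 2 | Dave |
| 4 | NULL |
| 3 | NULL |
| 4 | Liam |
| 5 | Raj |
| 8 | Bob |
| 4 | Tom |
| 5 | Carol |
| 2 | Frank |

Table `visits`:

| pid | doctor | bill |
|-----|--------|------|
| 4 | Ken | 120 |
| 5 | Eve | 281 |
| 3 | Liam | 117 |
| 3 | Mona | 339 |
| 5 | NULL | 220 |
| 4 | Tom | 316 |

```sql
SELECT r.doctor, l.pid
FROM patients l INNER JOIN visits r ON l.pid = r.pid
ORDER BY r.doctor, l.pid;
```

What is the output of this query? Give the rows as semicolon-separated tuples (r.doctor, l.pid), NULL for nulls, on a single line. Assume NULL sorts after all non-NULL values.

(Eve, 5); (Eve, 5); (Ken, 4); (Ken, 4); (Ken, 4); (Liam, 3); (Mona, 3); (Tom, 4); (Tom, 4); (Tom, 4); (NULL, 5); (NULL, 5)

INNER JOIN keeps only pairs where the ON condition holds.
Matching on l.pid = r.pid.
- pid=2: no matching r row, dropped.
- pid=4: 2 matching r row(s), so 2 row(s) emitted.
- pid=3: 2 matching r row(s), so 2 row(s) emitted.
- pid=4: 2 matching r row(s), so 2 row(s) emitted.
- pid=5: 2 matching r row(s), so 2 row(s) emitted.
- pid=8: no matching r row, dropped.
- pid=4: 2 matching r row(s), so 2 row(s) emitted.
- pid=5: 2 matching r row(s), so 2 row(s) emitted.
- pid=2: no matching r row, dropped.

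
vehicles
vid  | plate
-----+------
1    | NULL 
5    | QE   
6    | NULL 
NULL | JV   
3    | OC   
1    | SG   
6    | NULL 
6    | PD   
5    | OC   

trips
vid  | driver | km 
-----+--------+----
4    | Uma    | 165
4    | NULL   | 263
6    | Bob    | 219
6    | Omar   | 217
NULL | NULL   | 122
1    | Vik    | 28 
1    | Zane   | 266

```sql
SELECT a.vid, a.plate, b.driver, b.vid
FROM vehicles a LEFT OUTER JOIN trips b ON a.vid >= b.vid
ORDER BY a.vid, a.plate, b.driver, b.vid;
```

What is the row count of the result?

33

LEFT JOIN keeps every row from `vehicles`; unmatched rows get NULL for `trips`'s columns.
Matching on a.vid >= b.vid. A NULL in a compared column never satisfies the condition.
- vid=1: 2 matching b row(s), so 2 row(s) emitted.
- vid=5: 4 matching b row(s), so 4 row(s) emitted.
- vid=6: 6 matching b row(s), so 6 row(s) emitted.
- vid=NULL: no b row matches, row kept with b columns NULL.
- vid=3: 2 matching b row(s), so 2 row(s) emitted.
- vid=1: 2 matching b row(s), so 2 row(s) emitted.
- vid=6: 6 matching b row(s), so 6 row(s) emitted.
- vid=6: 6 matching b row(s), so 6 row(s) emitted.
- vid=5: 4 matching b row(s), so 4 row(s) emitted.
Total: 32 matched + 1 padded = 33 rows.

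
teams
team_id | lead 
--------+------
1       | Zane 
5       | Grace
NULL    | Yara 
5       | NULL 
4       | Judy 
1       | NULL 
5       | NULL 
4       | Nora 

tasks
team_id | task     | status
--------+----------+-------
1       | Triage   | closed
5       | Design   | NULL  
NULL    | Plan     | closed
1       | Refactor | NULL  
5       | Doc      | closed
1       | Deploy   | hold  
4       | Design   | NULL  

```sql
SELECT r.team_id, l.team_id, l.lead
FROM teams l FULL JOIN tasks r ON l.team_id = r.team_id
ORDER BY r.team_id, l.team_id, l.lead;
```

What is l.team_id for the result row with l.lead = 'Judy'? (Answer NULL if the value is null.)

4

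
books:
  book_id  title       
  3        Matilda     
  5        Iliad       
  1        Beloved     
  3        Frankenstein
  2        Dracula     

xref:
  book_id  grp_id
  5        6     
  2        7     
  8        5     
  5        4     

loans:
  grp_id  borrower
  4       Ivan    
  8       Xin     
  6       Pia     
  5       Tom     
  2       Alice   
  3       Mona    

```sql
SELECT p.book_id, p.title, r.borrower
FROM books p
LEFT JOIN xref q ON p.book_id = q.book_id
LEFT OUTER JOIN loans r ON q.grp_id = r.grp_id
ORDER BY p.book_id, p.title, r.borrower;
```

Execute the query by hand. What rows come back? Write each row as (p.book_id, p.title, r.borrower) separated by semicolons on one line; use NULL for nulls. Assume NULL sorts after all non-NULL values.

(1, Beloved, NULL); (2, Dracula, NULL); (3, Frankenstein, NULL); (3, Matilda, NULL); (5, Iliad, Ivan); (5, Iliad, Pia)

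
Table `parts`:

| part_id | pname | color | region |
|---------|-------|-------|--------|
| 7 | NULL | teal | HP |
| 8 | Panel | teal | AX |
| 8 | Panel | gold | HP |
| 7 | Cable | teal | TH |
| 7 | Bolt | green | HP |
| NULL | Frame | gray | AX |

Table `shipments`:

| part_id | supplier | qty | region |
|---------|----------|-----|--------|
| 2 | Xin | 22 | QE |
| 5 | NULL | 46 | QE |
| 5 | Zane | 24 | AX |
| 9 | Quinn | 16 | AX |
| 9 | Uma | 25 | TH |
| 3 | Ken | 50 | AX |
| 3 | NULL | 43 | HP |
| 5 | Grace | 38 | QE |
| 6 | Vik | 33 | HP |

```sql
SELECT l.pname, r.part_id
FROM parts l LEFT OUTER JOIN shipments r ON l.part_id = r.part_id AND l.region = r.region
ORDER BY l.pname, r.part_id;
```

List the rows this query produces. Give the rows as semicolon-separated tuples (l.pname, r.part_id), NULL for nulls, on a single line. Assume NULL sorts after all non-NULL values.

(Bolt, NULL); (Cable, NULL); (Frame, NULL); (Panel, NULL); (Panel, NULL); (NULL, NULL)

LEFT JOIN keeps every row from `parts`; unmatched rows get NULL for `shipments`'s columns.
Matching on l.part_id = r.part_id AND l.region = r.region. A NULL in a compared column never satisfies the condition.
- l row (part_id=7, region=HP): no match → kept, r columns NULL.
- l row (part_id=8, region=AX): no match → kept, r columns NULL.
- l row (part_id=8, region=HP): no match → kept, r columns NULL.
- l row (part_id=7, region=TH): no match → kept, r columns NULL.
- l row (part_id=7, region=HP): no match → kept, r columns NULL.
- l row (part_id=NULL, region=AX): no match → kept, r columns NULL.
After projecting and ordering:
l.pname | r.part_id
Bolt | NULL
Cable | NULL
Frame | NULL
Panel | NULL
Panel | NULL
NULL | NULL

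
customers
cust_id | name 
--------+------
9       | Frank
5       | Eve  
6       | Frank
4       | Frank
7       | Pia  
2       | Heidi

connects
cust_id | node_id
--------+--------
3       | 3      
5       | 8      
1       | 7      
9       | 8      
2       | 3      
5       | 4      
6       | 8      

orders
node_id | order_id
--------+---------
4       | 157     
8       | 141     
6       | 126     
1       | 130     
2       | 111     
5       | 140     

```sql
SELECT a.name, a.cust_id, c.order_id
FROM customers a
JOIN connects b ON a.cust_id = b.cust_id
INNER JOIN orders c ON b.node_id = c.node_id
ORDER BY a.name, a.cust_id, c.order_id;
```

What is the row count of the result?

Step 1 — a INNER JOIN b on cust_id → 5 row(s).
Then INNER JOIN `orders c` on node_id: keep only rows whose b.node_id appears in c.
Result: 4 row(s).

4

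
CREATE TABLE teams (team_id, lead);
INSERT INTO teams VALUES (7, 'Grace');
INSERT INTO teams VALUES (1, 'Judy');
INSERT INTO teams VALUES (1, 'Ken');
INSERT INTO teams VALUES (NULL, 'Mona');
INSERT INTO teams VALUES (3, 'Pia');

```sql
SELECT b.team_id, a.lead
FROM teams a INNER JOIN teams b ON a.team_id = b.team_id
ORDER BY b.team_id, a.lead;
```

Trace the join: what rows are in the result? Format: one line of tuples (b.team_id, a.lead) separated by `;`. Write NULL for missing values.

INNER JOIN keeps only pairs where the ON condition holds.
Matching on a.team_id = b.team_id. A NULL in a compared column never satisfies the condition.
- a row (team_id=7): matches 1 b row(s) → 1 output row(s).
- a row (team_id=1): matches 2 b row(s) → 2 output row(s).
- a row (team_id=1): matches 2 b row(s) → 2 output row(s).
- a row (team_id=NULL): no match → dropped.
- a row (team_id=3): matches 1 b row(s) → 1 output row(s).
After projecting and ordering:
b.team_id | a.lead
1 | Judy
1 | Judy
1 | Ken
1 | Ken
3 | Pia
7 | Grace

(1, Judy); (1, Judy); (1, Ken); (1, Ken); (3, Pia); (7, Grace)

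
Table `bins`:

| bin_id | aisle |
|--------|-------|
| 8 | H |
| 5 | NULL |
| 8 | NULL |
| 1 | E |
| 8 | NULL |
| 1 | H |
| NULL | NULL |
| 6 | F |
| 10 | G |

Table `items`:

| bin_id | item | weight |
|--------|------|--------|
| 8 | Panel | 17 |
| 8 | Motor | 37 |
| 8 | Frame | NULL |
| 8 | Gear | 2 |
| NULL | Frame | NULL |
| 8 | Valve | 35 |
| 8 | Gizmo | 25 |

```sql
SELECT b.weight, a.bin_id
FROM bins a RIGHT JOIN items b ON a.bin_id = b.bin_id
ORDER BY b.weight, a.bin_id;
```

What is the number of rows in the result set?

RIGHT JOIN keeps every row from `items`; unmatched rows get NULL for `bins`'s columns.
Matching on a.bin_id = b.bin_id. A NULL in a compared column never satisfies the condition.
- bin_id=8: 6 matching b row(s), so 6 row(s) emitted.
- bin_id=5: no matching b row.
- bin_id=8: 6 matching b row(s), so 6 row(s) emitted.
- bin_id=1: no matching b row.
- bin_id=8: 6 matching b row(s), so 6 row(s) emitted.
- bin_id=1: no matching b row.
- bin_id=NULL: no matching b row.
- bin_id=6: no matching b row.
- bin_id=10: no matching b row.
- 1 b row(s) had no a match → kept, a columns NULL.
Total: 18 matched + 1 padded = 19 rows.

19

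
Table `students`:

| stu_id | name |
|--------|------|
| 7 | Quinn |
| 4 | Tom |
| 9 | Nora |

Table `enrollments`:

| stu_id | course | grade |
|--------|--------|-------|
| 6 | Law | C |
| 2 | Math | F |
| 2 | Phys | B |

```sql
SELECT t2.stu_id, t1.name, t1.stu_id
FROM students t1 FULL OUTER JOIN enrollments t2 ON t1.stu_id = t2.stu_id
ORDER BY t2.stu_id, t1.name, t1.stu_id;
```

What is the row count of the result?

FULL OUTER JOIN keeps every row from both sides; unmatched rows get NULL for the other side's columns.
Matching on t1.stu_id = t2.stu_id.
Matched pairs: 0; unmatched t1 rows kept: 3; unmatched t2 rows kept: 3.
Total: 0 matched + 6 padded = 6 rows.

6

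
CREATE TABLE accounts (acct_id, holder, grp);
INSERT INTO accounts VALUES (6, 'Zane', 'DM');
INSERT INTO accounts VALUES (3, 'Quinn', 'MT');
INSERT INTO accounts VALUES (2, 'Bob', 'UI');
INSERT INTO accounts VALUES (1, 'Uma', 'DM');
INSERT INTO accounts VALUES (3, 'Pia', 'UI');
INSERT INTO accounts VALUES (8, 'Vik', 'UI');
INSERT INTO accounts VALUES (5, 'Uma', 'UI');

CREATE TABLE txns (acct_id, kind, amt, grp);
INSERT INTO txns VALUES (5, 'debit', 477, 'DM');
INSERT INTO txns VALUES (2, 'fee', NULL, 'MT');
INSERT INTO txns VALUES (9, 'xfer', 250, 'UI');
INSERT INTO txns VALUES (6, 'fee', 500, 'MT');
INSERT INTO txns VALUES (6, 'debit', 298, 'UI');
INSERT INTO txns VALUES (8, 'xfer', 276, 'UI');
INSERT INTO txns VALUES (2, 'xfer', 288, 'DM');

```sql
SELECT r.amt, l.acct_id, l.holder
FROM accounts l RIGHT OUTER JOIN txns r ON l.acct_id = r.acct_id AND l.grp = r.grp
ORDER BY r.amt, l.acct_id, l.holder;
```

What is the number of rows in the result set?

RIGHT JOIN keeps every row from `txns`; unmatched rows get NULL for `accounts`'s columns.
Matching on l.acct_id = r.acct_id AND l.grp = r.grp.
- acct_id=6, grp=DM: no matching r row.
- acct_id=3, grp=MT: no matching r row.
- acct_id=2, grp=UI: no matching r row.
- acct_id=1, grp=DM: no matching r row.
- acct_id=3, grp=UI: no matching r row.
- acct_id=8, grp=UI: 1 matching r row(s), so 1 row(s) emitted.
- acct_id=5, grp=UI: no matching r row.
- 6 row(s) from r found no l partner → padded with NULL.
Total: 1 matched + 6 padded = 7 rows.

7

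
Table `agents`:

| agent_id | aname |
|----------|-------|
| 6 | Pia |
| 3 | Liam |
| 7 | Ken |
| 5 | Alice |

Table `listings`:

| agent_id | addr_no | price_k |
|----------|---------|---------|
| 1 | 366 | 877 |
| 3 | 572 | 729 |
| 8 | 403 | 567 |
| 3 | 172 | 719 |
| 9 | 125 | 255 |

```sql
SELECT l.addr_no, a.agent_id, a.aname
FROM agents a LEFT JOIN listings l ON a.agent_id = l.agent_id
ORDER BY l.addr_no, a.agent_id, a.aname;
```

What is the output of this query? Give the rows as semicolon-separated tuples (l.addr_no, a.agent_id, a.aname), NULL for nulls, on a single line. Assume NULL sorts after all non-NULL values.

LEFT JOIN keeps every row from `agents`; unmatched rows get NULL for `listings`'s columns.
Matching on a.agent_id = l.agent_id.
- a (agent_id=6) has no partner → padded with NULL.
- a (agent_id=3) pairs with 2 row(s) of l.
- a (agent_id=7) has no partner → padded with NULL.
- a (agent_id=5) has no partner → padded with NULL.
After projecting and ordering:
l.addr_no | a.agent_id | a.aname
172 | 3 | Liam
572 | 3 | Liam
NULL | 5 | Alice
NULL | 6 | Pia
NULL | 7 | Ken

(172, 3, Liam); (572, 3, Liam); (NULL, 5, Alice); (NULL, 6, Pia); (NULL, 7, Ken)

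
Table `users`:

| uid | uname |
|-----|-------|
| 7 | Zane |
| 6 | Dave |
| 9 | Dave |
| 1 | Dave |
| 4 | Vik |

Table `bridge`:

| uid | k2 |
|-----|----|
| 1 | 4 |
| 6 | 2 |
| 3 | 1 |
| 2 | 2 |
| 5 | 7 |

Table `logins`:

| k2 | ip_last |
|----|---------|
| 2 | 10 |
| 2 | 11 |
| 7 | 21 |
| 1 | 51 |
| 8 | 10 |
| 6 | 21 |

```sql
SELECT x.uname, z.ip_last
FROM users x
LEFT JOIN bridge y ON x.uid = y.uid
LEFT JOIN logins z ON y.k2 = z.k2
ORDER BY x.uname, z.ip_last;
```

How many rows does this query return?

Joins associate left-to-right: users LEFT JOIN bridge on uid gives 5 intermediate row(s).
Then LEFT JOIN `logins z` on k2: each of those 5 rows is kept; rows whose y.k2 has no match in z get NULL for z's columns.
Result: 6 row(s).

6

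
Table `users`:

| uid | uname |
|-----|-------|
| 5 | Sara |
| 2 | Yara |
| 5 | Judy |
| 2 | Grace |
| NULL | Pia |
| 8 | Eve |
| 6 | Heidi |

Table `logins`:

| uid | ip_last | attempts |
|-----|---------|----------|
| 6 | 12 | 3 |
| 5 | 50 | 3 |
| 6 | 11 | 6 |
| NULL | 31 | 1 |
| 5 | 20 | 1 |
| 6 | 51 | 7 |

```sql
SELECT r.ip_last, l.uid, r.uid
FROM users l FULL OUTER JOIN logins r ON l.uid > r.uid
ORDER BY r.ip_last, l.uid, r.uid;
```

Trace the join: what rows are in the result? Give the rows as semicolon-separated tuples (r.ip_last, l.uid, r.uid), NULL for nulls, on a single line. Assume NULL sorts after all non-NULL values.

(11, 8, 6); (12, 8, 6); (20, 6, 5); (20, 8, 5); (31, NULL, NULL); (50, 6, 5); (50, 8, 5); (51, 8, 6); (NULL, 2, NULL); (NULL, 2, NULL); (NULL, 5, NULL); (NULL, 5, NULL); (NULL, NULL, NULL)

FULL OUTER JOIN keeps every row from both sides; unmatched rows get NULL for the other side's columns.
Matching on l.uid > r.uid. A NULL in a compared column never satisfies the condition.
- uid=5: no r row matches, row kept with r columns NULL.
- uid=2: no r row matches, row kept with r columns NULL.
- uid=5: no r row matches, row kept with r columns NULL.
- uid=2: no r row matches, row kept with r columns NULL.
- uid=NULL: no r row matches, row kept with r columns NULL.
- uid=8: 5 matching r row(s), so 5 row(s) emitted.
- uid=6: 2 matching r row(s), so 2 row(s) emitted.
- 1 row(s) from r found no l partner → padded with NULL.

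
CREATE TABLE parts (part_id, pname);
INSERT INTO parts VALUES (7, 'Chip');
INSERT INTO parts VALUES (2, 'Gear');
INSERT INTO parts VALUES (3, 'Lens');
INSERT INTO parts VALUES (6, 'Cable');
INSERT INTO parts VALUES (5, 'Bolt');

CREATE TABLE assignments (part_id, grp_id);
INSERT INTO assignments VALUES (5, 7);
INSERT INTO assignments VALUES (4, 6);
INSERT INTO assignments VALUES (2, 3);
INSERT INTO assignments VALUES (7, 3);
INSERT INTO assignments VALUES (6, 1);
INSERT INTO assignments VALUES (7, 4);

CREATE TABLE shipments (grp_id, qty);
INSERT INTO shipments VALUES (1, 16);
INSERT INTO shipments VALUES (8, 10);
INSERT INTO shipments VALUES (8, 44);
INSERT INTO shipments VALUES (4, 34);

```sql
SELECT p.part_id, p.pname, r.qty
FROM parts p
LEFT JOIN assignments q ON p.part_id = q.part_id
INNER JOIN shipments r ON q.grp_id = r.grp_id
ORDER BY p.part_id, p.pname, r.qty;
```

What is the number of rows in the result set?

Step 1 — p LEFT JOIN q on part_id → 6 row(s).
Then INNER JOIN `shipments r` on grp_id: keep only rows whose q.grp_id appears in r.
Result: 2 row(s).

2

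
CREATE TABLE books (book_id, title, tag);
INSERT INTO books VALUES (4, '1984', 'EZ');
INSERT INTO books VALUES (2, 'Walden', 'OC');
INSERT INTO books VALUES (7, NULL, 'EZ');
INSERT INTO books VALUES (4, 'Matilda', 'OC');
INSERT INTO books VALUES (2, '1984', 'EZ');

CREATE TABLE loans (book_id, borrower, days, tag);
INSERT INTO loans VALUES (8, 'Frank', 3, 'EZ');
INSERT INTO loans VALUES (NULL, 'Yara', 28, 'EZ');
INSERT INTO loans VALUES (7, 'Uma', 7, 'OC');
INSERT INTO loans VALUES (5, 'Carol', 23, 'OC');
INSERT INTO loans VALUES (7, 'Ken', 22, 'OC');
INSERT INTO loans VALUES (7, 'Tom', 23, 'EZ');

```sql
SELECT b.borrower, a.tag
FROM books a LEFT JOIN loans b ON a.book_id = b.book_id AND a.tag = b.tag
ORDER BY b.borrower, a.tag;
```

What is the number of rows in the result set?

LEFT JOIN keeps every row from `books`; unmatched rows get NULL for `loans`'s columns.
Matching on a.book_id = b.book_id AND a.tag = b.tag. A NULL in a compared column never satisfies the condition.
Matched pairs: 1; unmatched a rows kept: 4.
Total: 1 matched + 4 padded = 5 rows.

5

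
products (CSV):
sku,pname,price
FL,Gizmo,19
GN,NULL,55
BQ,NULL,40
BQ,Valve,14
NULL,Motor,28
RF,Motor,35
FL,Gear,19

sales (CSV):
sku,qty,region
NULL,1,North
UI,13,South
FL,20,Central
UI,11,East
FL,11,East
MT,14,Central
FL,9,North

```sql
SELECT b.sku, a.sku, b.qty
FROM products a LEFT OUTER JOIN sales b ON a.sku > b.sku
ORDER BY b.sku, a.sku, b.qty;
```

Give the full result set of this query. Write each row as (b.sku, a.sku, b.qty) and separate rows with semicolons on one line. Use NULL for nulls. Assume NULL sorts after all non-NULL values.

LEFT JOIN keeps every row from `products`; unmatched rows get NULL for `sales`'s columns.
Matching on a.sku > b.sku. A NULL in a compared column never satisfies the condition.
- a (sku=FL) has no partner → padded with NULL.
- a (sku=GN) pairs with 3 row(s) of b.
- a (sku=BQ) has no partner → padded with NULL.
- a (sku=BQ) has no partner → padded with NULL.
- a (sku=NULL) has no partner → padded with NULL.
- a (sku=RF) pairs with 4 row(s) of b.
- a (sku=FL) has no partner → padded with NULL.

(FL, GN, 9); (FL, GN, 11); (FL, GN, 20); (FL, RF, 9); (FL, RF, 11); (FL, RF, 20); (MT, RF, 14); (NULL, BQ, NULL); (NULL, BQ, NULL); (NULL, FL, NULL); (NULL, FL, NULL); (NULL, NULL, NULL)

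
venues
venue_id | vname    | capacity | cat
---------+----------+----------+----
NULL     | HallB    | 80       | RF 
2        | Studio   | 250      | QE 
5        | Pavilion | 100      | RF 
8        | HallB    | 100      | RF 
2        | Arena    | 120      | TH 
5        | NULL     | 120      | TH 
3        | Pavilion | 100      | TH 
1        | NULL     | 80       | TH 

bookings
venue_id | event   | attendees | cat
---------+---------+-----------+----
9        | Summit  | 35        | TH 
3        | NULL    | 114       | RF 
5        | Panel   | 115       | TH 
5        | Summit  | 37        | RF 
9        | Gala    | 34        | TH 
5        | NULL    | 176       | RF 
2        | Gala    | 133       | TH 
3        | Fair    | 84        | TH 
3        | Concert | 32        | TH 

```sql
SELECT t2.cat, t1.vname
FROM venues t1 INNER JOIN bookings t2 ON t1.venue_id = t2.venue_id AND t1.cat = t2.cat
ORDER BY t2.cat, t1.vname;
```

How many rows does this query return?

INNER JOIN keeps only pairs where the ON condition holds.
Matching on t1.venue_id = t2.venue_id AND t1.cat = t2.cat. A NULL in a compared column never satisfies the condition.
- t1 row (venue_id=NULL, cat=RF): no match → dropped.
- t1 row (venue_id=2, cat=QE): no match → dropped.
- t1 row (venue_id=5, cat=RF): matches 2 t2 row(s) → 2 output row(s).
- t1 row (venue_id=8, cat=RF): no match → dropped.
- t1 row (venue_id=2, cat=TH): matches 1 t2 row(s) → 1 output row(s).
- t1 row (venue_id=5, cat=TH): matches 1 t2 row(s) → 1 output row(s).
- t1 row (venue_id=3, cat=TH): matches 2 t2 row(s) → 2 output row(s).
- t1 row (venue_id=1, cat=TH): no match → dropped.
Total: 6 rows.

6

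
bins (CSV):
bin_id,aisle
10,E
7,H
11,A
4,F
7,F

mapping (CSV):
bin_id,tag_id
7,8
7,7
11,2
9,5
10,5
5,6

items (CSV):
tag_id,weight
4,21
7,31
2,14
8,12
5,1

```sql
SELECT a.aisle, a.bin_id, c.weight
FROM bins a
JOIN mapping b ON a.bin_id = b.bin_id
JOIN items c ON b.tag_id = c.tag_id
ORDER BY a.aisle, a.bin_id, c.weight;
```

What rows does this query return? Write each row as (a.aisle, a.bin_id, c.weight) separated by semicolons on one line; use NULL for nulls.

(A, 11, 14); (E, 10, 1); (F, 7, 12); (F, 7, 31); (H, 7, 12); (H, 7, 31)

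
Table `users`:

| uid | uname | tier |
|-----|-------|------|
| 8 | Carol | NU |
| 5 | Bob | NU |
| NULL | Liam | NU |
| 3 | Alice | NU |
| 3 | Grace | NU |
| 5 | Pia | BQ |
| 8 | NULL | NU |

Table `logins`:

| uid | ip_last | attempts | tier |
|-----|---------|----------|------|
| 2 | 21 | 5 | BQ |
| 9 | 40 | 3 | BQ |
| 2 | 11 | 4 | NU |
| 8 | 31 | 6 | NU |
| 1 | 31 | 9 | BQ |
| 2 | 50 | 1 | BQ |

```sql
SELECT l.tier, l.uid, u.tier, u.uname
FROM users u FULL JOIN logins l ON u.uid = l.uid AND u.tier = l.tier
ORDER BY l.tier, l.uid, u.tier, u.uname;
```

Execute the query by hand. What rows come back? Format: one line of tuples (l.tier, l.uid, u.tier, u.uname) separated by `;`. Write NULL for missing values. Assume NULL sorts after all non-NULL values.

(BQ, 1, NULL, NULL); (BQ, 2, NULL, NULL); (BQ, 2, NULL, NULL); (BQ, 9, NULL, NULL); (NU, 2, NULL, NULL); (NU, 8, NU, Carol); (NU, 8, NU, NULL); (NULL, NULL, BQ, Pia); (NULL, NULL, NU, Alice); (NULL, NULL, NU, Bob); (NULL, NULL, NU, Grace); (NULL, NULL, NU, Liam)

FULL OUTER JOIN keeps every row from both sides; unmatched rows get NULL for the other side's columns.
Matching on u.uid = l.uid AND u.tier = l.tier. A NULL in a compared column never satisfies the condition.
- uid=8, tier=NU: 1 matching l row(s), so 1 row(s) emitted.
- uid=5, tier=NU: no l row matches, row kept with l columns NULL.
- uid=NULL, tier=NU: no l row matches, row kept with l columns NULL.
- uid=3, tier=NU: no l row matches, row kept with l columns NULL.
- uid=3, tier=NU: no l row matches, row kept with l columns NULL.
- uid=5, tier=BQ: no l row matches, row kept with l columns NULL.
- uid=8, tier=NU: 1 matching l row(s), so 1 row(s) emitted.
- 5 row(s) from l found no u partner → padded with NULL.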